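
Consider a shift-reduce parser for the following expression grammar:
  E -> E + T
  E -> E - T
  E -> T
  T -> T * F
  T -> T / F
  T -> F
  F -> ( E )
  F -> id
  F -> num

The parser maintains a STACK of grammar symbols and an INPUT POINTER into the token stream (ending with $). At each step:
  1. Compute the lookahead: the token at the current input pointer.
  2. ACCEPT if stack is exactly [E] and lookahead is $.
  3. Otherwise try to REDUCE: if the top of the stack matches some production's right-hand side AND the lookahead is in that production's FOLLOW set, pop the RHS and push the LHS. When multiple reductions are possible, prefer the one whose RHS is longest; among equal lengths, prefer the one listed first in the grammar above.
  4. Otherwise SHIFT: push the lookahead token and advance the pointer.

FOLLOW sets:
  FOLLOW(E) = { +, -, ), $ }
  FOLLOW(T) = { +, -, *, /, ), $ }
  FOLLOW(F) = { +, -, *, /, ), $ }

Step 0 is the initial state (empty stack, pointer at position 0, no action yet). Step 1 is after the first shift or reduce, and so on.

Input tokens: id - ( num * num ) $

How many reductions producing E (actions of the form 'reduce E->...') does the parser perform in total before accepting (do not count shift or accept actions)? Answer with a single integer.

Answer: 3

Derivation:
Step 1: shift id. Stack=[id] ptr=1 lookahead=- remaining=[- ( num * num ) $]
Step 2: reduce F->id. Stack=[F] ptr=1 lookahead=- remaining=[- ( num * num ) $]
Step 3: reduce T->F. Stack=[T] ptr=1 lookahead=- remaining=[- ( num * num ) $]
Step 4: reduce E->T. Stack=[E] ptr=1 lookahead=- remaining=[- ( num * num ) $]
Step 5: shift -. Stack=[E -] ptr=2 lookahead=( remaining=[( num * num ) $]
Step 6: shift (. Stack=[E - (] ptr=3 lookahead=num remaining=[num * num ) $]
Step 7: shift num. Stack=[E - ( num] ptr=4 lookahead=* remaining=[* num ) $]
Step 8: reduce F->num. Stack=[E - ( F] ptr=4 lookahead=* remaining=[* num ) $]
Step 9: reduce T->F. Stack=[E - ( T] ptr=4 lookahead=* remaining=[* num ) $]
Step 10: shift *. Stack=[E - ( T *] ptr=5 lookahead=num remaining=[num ) $]
Step 11: shift num. Stack=[E - ( T * num] ptr=6 lookahead=) remaining=[) $]
Step 12: reduce F->num. Stack=[E - ( T * F] ptr=6 lookahead=) remaining=[) $]
Step 13: reduce T->T * F. Stack=[E - ( T] ptr=6 lookahead=) remaining=[) $]
Step 14: reduce E->T. Stack=[E - ( E] ptr=6 lookahead=) remaining=[) $]
Step 15: shift ). Stack=[E - ( E )] ptr=7 lookahead=$ remaining=[$]
Step 16: reduce F->( E ). Stack=[E - F] ptr=7 lookahead=$ remaining=[$]
Step 17: reduce T->F. Stack=[E - T] ptr=7 lookahead=$ remaining=[$]
Step 18: reduce E->E - T. Stack=[E] ptr=7 lookahead=$ remaining=[$]
Step 19: accept. Stack=[E] ptr=7 lookahead=$ remaining=[$]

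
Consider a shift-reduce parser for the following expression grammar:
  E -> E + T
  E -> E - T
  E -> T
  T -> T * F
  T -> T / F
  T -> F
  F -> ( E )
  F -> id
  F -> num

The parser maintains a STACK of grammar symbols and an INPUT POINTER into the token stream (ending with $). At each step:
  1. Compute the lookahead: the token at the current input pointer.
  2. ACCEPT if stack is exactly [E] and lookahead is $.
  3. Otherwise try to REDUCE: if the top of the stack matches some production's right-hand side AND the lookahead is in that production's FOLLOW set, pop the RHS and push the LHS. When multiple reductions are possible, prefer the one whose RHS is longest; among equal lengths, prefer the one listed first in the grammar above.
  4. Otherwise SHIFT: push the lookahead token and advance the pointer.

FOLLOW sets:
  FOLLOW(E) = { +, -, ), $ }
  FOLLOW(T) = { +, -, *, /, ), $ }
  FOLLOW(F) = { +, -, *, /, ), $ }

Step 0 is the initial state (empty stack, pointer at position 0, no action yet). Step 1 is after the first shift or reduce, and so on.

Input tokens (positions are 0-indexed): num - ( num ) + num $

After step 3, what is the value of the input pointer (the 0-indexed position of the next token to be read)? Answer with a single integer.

Step 1: shift num. Stack=[num] ptr=1 lookahead=- remaining=[- ( num ) + num $]
Step 2: reduce F->num. Stack=[F] ptr=1 lookahead=- remaining=[- ( num ) + num $]
Step 3: reduce T->F. Stack=[T] ptr=1 lookahead=- remaining=[- ( num ) + num $]

Answer: 1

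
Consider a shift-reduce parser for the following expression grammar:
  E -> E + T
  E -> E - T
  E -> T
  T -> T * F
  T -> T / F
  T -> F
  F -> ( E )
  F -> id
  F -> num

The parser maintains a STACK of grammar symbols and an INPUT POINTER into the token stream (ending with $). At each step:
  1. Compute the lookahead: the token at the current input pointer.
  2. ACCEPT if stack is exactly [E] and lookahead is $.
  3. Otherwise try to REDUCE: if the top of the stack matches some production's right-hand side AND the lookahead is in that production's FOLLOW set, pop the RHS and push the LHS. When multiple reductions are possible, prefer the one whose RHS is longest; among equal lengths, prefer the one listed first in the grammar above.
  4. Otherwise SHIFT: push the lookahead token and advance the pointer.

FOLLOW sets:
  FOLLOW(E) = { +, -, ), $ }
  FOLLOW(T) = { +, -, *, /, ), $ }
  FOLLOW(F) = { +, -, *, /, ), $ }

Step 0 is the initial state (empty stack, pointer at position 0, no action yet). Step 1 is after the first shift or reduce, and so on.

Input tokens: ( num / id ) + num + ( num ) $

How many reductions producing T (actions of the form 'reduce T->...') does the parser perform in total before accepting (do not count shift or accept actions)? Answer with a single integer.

Step 1: shift (. Stack=[(] ptr=1 lookahead=num remaining=[num / id ) + num + ( num ) $]
Step 2: shift num. Stack=[( num] ptr=2 lookahead=/ remaining=[/ id ) + num + ( num ) $]
Step 3: reduce F->num. Stack=[( F] ptr=2 lookahead=/ remaining=[/ id ) + num + ( num ) $]
Step 4: reduce T->F. Stack=[( T] ptr=2 lookahead=/ remaining=[/ id ) + num + ( num ) $]
Step 5: shift /. Stack=[( T /] ptr=3 lookahead=id remaining=[id ) + num + ( num ) $]
Step 6: shift id. Stack=[( T / id] ptr=4 lookahead=) remaining=[) + num + ( num ) $]
Step 7: reduce F->id. Stack=[( T / F] ptr=4 lookahead=) remaining=[) + num + ( num ) $]
Step 8: reduce T->T / F. Stack=[( T] ptr=4 lookahead=) remaining=[) + num + ( num ) $]
Step 9: reduce E->T. Stack=[( E] ptr=4 lookahead=) remaining=[) + num + ( num ) $]
Step 10: shift ). Stack=[( E )] ptr=5 lookahead=+ remaining=[+ num + ( num ) $]
Step 11: reduce F->( E ). Stack=[F] ptr=5 lookahead=+ remaining=[+ num + ( num ) $]
Step 12: reduce T->F. Stack=[T] ptr=5 lookahead=+ remaining=[+ num + ( num ) $]
Step 13: reduce E->T. Stack=[E] ptr=5 lookahead=+ remaining=[+ num + ( num ) $]
Step 14: shift +. Stack=[E +] ptr=6 lookahead=num remaining=[num + ( num ) $]
Step 15: shift num. Stack=[E + num] ptr=7 lookahead=+ remaining=[+ ( num ) $]
Step 16: reduce F->num. Stack=[E + F] ptr=7 lookahead=+ remaining=[+ ( num ) $]
Step 17: reduce T->F. Stack=[E + T] ptr=7 lookahead=+ remaining=[+ ( num ) $]
Step 18: reduce E->E + T. Stack=[E] ptr=7 lookahead=+ remaining=[+ ( num ) $]
Step 19: shift +. Stack=[E +] ptr=8 lookahead=( remaining=[( num ) $]
Step 20: shift (. Stack=[E + (] ptr=9 lookahead=num remaining=[num ) $]
Step 21: shift num. Stack=[E + ( num] ptr=10 lookahead=) remaining=[) $]
Step 22: reduce F->num. Stack=[E + ( F] ptr=10 lookahead=) remaining=[) $]
Step 23: reduce T->F. Stack=[E + ( T] ptr=10 lookahead=) remaining=[) $]
Step 24: reduce E->T. Stack=[E + ( E] ptr=10 lookahead=) remaining=[) $]
Step 25: shift ). Stack=[E + ( E )] ptr=11 lookahead=$ remaining=[$]
Step 26: reduce F->( E ). Stack=[E + F] ptr=11 lookahead=$ remaining=[$]
Step 27: reduce T->F. Stack=[E + T] ptr=11 lookahead=$ remaining=[$]
Step 28: reduce E->E + T. Stack=[E] ptr=11 lookahead=$ remaining=[$]
Step 29: accept. Stack=[E] ptr=11 lookahead=$ remaining=[$]

Answer: 6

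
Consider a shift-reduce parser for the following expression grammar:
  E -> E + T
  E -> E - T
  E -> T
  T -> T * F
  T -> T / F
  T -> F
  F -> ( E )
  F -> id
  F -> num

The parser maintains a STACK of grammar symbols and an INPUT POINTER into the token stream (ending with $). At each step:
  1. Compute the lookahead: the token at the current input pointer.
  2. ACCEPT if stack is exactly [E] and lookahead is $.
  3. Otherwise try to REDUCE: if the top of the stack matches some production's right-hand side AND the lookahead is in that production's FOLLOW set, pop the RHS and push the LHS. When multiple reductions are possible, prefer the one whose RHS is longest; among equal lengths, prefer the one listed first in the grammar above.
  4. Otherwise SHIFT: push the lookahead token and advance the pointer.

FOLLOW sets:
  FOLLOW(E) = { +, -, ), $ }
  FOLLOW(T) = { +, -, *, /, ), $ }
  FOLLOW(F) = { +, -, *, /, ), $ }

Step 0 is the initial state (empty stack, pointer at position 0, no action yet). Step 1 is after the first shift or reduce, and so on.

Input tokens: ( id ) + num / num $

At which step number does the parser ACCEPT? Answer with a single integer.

Step 1: shift (. Stack=[(] ptr=1 lookahead=id remaining=[id ) + num / num $]
Step 2: shift id. Stack=[( id] ptr=2 lookahead=) remaining=[) + num / num $]
Step 3: reduce F->id. Stack=[( F] ptr=2 lookahead=) remaining=[) + num / num $]
Step 4: reduce T->F. Stack=[( T] ptr=2 lookahead=) remaining=[) + num / num $]
Step 5: reduce E->T. Stack=[( E] ptr=2 lookahead=) remaining=[) + num / num $]
Step 6: shift ). Stack=[( E )] ptr=3 lookahead=+ remaining=[+ num / num $]
Step 7: reduce F->( E ). Stack=[F] ptr=3 lookahead=+ remaining=[+ num / num $]
Step 8: reduce T->F. Stack=[T] ptr=3 lookahead=+ remaining=[+ num / num $]
Step 9: reduce E->T. Stack=[E] ptr=3 lookahead=+ remaining=[+ num / num $]
Step 10: shift +. Stack=[E +] ptr=4 lookahead=num remaining=[num / num $]
Step 11: shift num. Stack=[E + num] ptr=5 lookahead=/ remaining=[/ num $]
Step 12: reduce F->num. Stack=[E + F] ptr=5 lookahead=/ remaining=[/ num $]
Step 13: reduce T->F. Stack=[E + T] ptr=5 lookahead=/ remaining=[/ num $]
Step 14: shift /. Stack=[E + T /] ptr=6 lookahead=num remaining=[num $]
Step 15: shift num. Stack=[E + T / num] ptr=7 lookahead=$ remaining=[$]
Step 16: reduce F->num. Stack=[E + T / F] ptr=7 lookahead=$ remaining=[$]
Step 17: reduce T->T / F. Stack=[E + T] ptr=7 lookahead=$ remaining=[$]
Step 18: reduce E->E + T. Stack=[E] ptr=7 lookahead=$ remaining=[$]
Step 19: accept. Stack=[E] ptr=7 lookahead=$ remaining=[$]

Answer: 19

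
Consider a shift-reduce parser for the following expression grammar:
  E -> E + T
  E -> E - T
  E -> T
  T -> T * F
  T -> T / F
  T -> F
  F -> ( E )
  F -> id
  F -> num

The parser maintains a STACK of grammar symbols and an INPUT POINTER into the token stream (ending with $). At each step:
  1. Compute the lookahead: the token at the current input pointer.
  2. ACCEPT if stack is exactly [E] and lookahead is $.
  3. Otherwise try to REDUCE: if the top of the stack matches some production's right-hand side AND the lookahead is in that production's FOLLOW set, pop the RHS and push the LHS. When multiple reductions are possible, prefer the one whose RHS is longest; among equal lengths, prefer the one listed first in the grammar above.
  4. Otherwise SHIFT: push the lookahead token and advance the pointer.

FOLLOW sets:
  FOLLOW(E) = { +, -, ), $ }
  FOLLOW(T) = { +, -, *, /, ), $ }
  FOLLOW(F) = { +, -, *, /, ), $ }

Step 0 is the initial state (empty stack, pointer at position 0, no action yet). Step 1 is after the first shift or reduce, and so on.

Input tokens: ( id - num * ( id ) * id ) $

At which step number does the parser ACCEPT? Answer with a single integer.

Answer: 28

Derivation:
Step 1: shift (. Stack=[(] ptr=1 lookahead=id remaining=[id - num * ( id ) * id ) $]
Step 2: shift id. Stack=[( id] ptr=2 lookahead=- remaining=[- num * ( id ) * id ) $]
Step 3: reduce F->id. Stack=[( F] ptr=2 lookahead=- remaining=[- num * ( id ) * id ) $]
Step 4: reduce T->F. Stack=[( T] ptr=2 lookahead=- remaining=[- num * ( id ) * id ) $]
Step 5: reduce E->T. Stack=[( E] ptr=2 lookahead=- remaining=[- num * ( id ) * id ) $]
Step 6: shift -. Stack=[( E -] ptr=3 lookahead=num remaining=[num * ( id ) * id ) $]
Step 7: shift num. Stack=[( E - num] ptr=4 lookahead=* remaining=[* ( id ) * id ) $]
Step 8: reduce F->num. Stack=[( E - F] ptr=4 lookahead=* remaining=[* ( id ) * id ) $]
Step 9: reduce T->F. Stack=[( E - T] ptr=4 lookahead=* remaining=[* ( id ) * id ) $]
Step 10: shift *. Stack=[( E - T *] ptr=5 lookahead=( remaining=[( id ) * id ) $]
Step 11: shift (. Stack=[( E - T * (] ptr=6 lookahead=id remaining=[id ) * id ) $]
Step 12: shift id. Stack=[( E - T * ( id] ptr=7 lookahead=) remaining=[) * id ) $]
Step 13: reduce F->id. Stack=[( E - T * ( F] ptr=7 lookahead=) remaining=[) * id ) $]
Step 14: reduce T->F. Stack=[( E - T * ( T] ptr=7 lookahead=) remaining=[) * id ) $]
Step 15: reduce E->T. Stack=[( E - T * ( E] ptr=7 lookahead=) remaining=[) * id ) $]
Step 16: shift ). Stack=[( E - T * ( E )] ptr=8 lookahead=* remaining=[* id ) $]
Step 17: reduce F->( E ). Stack=[( E - T * F] ptr=8 lookahead=* remaining=[* id ) $]
Step 18: reduce T->T * F. Stack=[( E - T] ptr=8 lookahead=* remaining=[* id ) $]
Step 19: shift *. Stack=[( E - T *] ptr=9 lookahead=id remaining=[id ) $]
Step 20: shift id. Stack=[( E - T * id] ptr=10 lookahead=) remaining=[) $]
Step 21: reduce F->id. Stack=[( E - T * F] ptr=10 lookahead=) remaining=[) $]
Step 22: reduce T->T * F. Stack=[( E - T] ptr=10 lookahead=) remaining=[) $]
Step 23: reduce E->E - T. Stack=[( E] ptr=10 lookahead=) remaining=[) $]
Step 24: shift ). Stack=[( E )] ptr=11 lookahead=$ remaining=[$]
Step 25: reduce F->( E ). Stack=[F] ptr=11 lookahead=$ remaining=[$]
Step 26: reduce T->F. Stack=[T] ptr=11 lookahead=$ remaining=[$]
Step 27: reduce E->T. Stack=[E] ptr=11 lookahead=$ remaining=[$]
Step 28: accept. Stack=[E] ptr=11 lookahead=$ remaining=[$]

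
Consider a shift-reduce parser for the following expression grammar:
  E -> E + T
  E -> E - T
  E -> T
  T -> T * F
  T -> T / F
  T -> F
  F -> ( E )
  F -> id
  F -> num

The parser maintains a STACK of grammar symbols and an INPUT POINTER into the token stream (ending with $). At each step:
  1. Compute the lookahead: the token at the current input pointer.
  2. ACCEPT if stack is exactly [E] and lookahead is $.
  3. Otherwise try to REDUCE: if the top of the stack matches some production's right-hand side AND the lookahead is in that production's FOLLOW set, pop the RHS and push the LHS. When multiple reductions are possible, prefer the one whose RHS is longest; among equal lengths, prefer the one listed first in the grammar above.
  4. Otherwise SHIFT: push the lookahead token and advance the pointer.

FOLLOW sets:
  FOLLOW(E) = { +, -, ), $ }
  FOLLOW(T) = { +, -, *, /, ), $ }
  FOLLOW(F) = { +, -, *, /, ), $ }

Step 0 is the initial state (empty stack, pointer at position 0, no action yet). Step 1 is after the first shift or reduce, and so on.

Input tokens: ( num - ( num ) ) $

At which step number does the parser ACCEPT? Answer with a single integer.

Step 1: shift (. Stack=[(] ptr=1 lookahead=num remaining=[num - ( num ) ) $]
Step 2: shift num. Stack=[( num] ptr=2 lookahead=- remaining=[- ( num ) ) $]
Step 3: reduce F->num. Stack=[( F] ptr=2 lookahead=- remaining=[- ( num ) ) $]
Step 4: reduce T->F. Stack=[( T] ptr=2 lookahead=- remaining=[- ( num ) ) $]
Step 5: reduce E->T. Stack=[( E] ptr=2 lookahead=- remaining=[- ( num ) ) $]
Step 6: shift -. Stack=[( E -] ptr=3 lookahead=( remaining=[( num ) ) $]
Step 7: shift (. Stack=[( E - (] ptr=4 lookahead=num remaining=[num ) ) $]
Step 8: shift num. Stack=[( E - ( num] ptr=5 lookahead=) remaining=[) ) $]
Step 9: reduce F->num. Stack=[( E - ( F] ptr=5 lookahead=) remaining=[) ) $]
Step 10: reduce T->F. Stack=[( E - ( T] ptr=5 lookahead=) remaining=[) ) $]
Step 11: reduce E->T. Stack=[( E - ( E] ptr=5 lookahead=) remaining=[) ) $]
Step 12: shift ). Stack=[( E - ( E )] ptr=6 lookahead=) remaining=[) $]
Step 13: reduce F->( E ). Stack=[( E - F] ptr=6 lookahead=) remaining=[) $]
Step 14: reduce T->F. Stack=[( E - T] ptr=6 lookahead=) remaining=[) $]
Step 15: reduce E->E - T. Stack=[( E] ptr=6 lookahead=) remaining=[) $]
Step 16: shift ). Stack=[( E )] ptr=7 lookahead=$ remaining=[$]
Step 17: reduce F->( E ). Stack=[F] ptr=7 lookahead=$ remaining=[$]
Step 18: reduce T->F. Stack=[T] ptr=7 lookahead=$ remaining=[$]
Step 19: reduce E->T. Stack=[E] ptr=7 lookahead=$ remaining=[$]
Step 20: accept. Stack=[E] ptr=7 lookahead=$ remaining=[$]

Answer: 20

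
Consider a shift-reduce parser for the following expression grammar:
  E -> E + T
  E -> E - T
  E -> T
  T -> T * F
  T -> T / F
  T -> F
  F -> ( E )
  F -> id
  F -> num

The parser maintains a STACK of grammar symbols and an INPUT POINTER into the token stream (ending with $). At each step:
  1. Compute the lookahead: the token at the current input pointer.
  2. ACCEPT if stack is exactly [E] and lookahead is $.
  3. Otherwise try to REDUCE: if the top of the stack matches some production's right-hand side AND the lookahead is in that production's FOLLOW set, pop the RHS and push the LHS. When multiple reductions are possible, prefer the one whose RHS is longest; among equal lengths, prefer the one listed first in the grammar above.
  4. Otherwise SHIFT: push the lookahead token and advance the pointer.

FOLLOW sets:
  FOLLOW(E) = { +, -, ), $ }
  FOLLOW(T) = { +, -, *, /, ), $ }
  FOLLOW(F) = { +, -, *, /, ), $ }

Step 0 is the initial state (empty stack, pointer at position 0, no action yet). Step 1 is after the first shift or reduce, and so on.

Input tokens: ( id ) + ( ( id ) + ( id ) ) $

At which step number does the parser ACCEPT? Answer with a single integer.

Step 1: shift (. Stack=[(] ptr=1 lookahead=id remaining=[id ) + ( ( id ) + ( id ) ) $]
Step 2: shift id. Stack=[( id] ptr=2 lookahead=) remaining=[) + ( ( id ) + ( id ) ) $]
Step 3: reduce F->id. Stack=[( F] ptr=2 lookahead=) remaining=[) + ( ( id ) + ( id ) ) $]
Step 4: reduce T->F. Stack=[( T] ptr=2 lookahead=) remaining=[) + ( ( id ) + ( id ) ) $]
Step 5: reduce E->T. Stack=[( E] ptr=2 lookahead=) remaining=[) + ( ( id ) + ( id ) ) $]
Step 6: shift ). Stack=[( E )] ptr=3 lookahead=+ remaining=[+ ( ( id ) + ( id ) ) $]
Step 7: reduce F->( E ). Stack=[F] ptr=3 lookahead=+ remaining=[+ ( ( id ) + ( id ) ) $]
Step 8: reduce T->F. Stack=[T] ptr=3 lookahead=+ remaining=[+ ( ( id ) + ( id ) ) $]
Step 9: reduce E->T. Stack=[E] ptr=3 lookahead=+ remaining=[+ ( ( id ) + ( id ) ) $]
Step 10: shift +. Stack=[E +] ptr=4 lookahead=( remaining=[( ( id ) + ( id ) ) $]
Step 11: shift (. Stack=[E + (] ptr=5 lookahead=( remaining=[( id ) + ( id ) ) $]
Step 12: shift (. Stack=[E + ( (] ptr=6 lookahead=id remaining=[id ) + ( id ) ) $]
Step 13: shift id. Stack=[E + ( ( id] ptr=7 lookahead=) remaining=[) + ( id ) ) $]
Step 14: reduce F->id. Stack=[E + ( ( F] ptr=7 lookahead=) remaining=[) + ( id ) ) $]
Step 15: reduce T->F. Stack=[E + ( ( T] ptr=7 lookahead=) remaining=[) + ( id ) ) $]
Step 16: reduce E->T. Stack=[E + ( ( E] ptr=7 lookahead=) remaining=[) + ( id ) ) $]
Step 17: shift ). Stack=[E + ( ( E )] ptr=8 lookahead=+ remaining=[+ ( id ) ) $]
Step 18: reduce F->( E ). Stack=[E + ( F] ptr=8 lookahead=+ remaining=[+ ( id ) ) $]
Step 19: reduce T->F. Stack=[E + ( T] ptr=8 lookahead=+ remaining=[+ ( id ) ) $]
Step 20: reduce E->T. Stack=[E + ( E] ptr=8 lookahead=+ remaining=[+ ( id ) ) $]
Step 21: shift +. Stack=[E + ( E +] ptr=9 lookahead=( remaining=[( id ) ) $]
Step 22: shift (. Stack=[E + ( E + (] ptr=10 lookahead=id remaining=[id ) ) $]
Step 23: shift id. Stack=[E + ( E + ( id] ptr=11 lookahead=) remaining=[) ) $]
Step 24: reduce F->id. Stack=[E + ( E + ( F] ptr=11 lookahead=) remaining=[) ) $]
Step 25: reduce T->F. Stack=[E + ( E + ( T] ptr=11 lookahead=) remaining=[) ) $]
Step 26: reduce E->T. Stack=[E + ( E + ( E] ptr=11 lookahead=) remaining=[) ) $]
Step 27: shift ). Stack=[E + ( E + ( E )] ptr=12 lookahead=) remaining=[) $]
Step 28: reduce F->( E ). Stack=[E + ( E + F] ptr=12 lookahead=) remaining=[) $]
Step 29: reduce T->F. Stack=[E + ( E + T] ptr=12 lookahead=) remaining=[) $]
Step 30: reduce E->E + T. Stack=[E + ( E] ptr=12 lookahead=) remaining=[) $]
Step 31: shift ). Stack=[E + ( E )] ptr=13 lookahead=$ remaining=[$]
Step 32: reduce F->( E ). Stack=[E + F] ptr=13 lookahead=$ remaining=[$]
Step 33: reduce T->F. Stack=[E + T] ptr=13 lookahead=$ remaining=[$]
Step 34: reduce E->E + T. Stack=[E] ptr=13 lookahead=$ remaining=[$]
Step 35: accept. Stack=[E] ptr=13 lookahead=$ remaining=[$]

Answer: 35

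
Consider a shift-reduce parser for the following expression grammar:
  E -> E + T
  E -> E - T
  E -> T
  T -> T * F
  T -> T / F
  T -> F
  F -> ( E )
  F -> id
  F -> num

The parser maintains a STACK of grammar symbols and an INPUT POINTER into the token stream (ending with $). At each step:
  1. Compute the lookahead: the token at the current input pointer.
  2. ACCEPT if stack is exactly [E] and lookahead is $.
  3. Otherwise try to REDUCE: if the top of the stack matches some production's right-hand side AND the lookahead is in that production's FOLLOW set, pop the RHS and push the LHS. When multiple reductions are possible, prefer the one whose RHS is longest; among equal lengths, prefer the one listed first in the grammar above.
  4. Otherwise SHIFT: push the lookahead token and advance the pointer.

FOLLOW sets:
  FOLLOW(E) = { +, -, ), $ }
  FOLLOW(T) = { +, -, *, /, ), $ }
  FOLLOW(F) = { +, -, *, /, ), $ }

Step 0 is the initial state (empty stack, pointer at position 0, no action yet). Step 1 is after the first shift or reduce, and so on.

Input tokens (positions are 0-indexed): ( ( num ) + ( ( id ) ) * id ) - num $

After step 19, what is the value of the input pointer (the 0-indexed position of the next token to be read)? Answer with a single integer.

Answer: 9

Derivation:
Step 1: shift (. Stack=[(] ptr=1 lookahead=( remaining=[( num ) + ( ( id ) ) * id ) - num $]
Step 2: shift (. Stack=[( (] ptr=2 lookahead=num remaining=[num ) + ( ( id ) ) * id ) - num $]
Step 3: shift num. Stack=[( ( num] ptr=3 lookahead=) remaining=[) + ( ( id ) ) * id ) - num $]
Step 4: reduce F->num. Stack=[( ( F] ptr=3 lookahead=) remaining=[) + ( ( id ) ) * id ) - num $]
Step 5: reduce T->F. Stack=[( ( T] ptr=3 lookahead=) remaining=[) + ( ( id ) ) * id ) - num $]
Step 6: reduce E->T. Stack=[( ( E] ptr=3 lookahead=) remaining=[) + ( ( id ) ) * id ) - num $]
Step 7: shift ). Stack=[( ( E )] ptr=4 lookahead=+ remaining=[+ ( ( id ) ) * id ) - num $]
Step 8: reduce F->( E ). Stack=[( F] ptr=4 lookahead=+ remaining=[+ ( ( id ) ) * id ) - num $]
Step 9: reduce T->F. Stack=[( T] ptr=4 lookahead=+ remaining=[+ ( ( id ) ) * id ) - num $]
Step 10: reduce E->T. Stack=[( E] ptr=4 lookahead=+ remaining=[+ ( ( id ) ) * id ) - num $]
Step 11: shift +. Stack=[( E +] ptr=5 lookahead=( remaining=[( ( id ) ) * id ) - num $]
Step 12: shift (. Stack=[( E + (] ptr=6 lookahead=( remaining=[( id ) ) * id ) - num $]
Step 13: shift (. Stack=[( E + ( (] ptr=7 lookahead=id remaining=[id ) ) * id ) - num $]
Step 14: shift id. Stack=[( E + ( ( id] ptr=8 lookahead=) remaining=[) ) * id ) - num $]
Step 15: reduce F->id. Stack=[( E + ( ( F] ptr=8 lookahead=) remaining=[) ) * id ) - num $]
Step 16: reduce T->F. Stack=[( E + ( ( T] ptr=8 lookahead=) remaining=[) ) * id ) - num $]
Step 17: reduce E->T. Stack=[( E + ( ( E] ptr=8 lookahead=) remaining=[) ) * id ) - num $]
Step 18: shift ). Stack=[( E + ( ( E )] ptr=9 lookahead=) remaining=[) * id ) - num $]
Step 19: reduce F->( E ). Stack=[( E + ( F] ptr=9 lookahead=) remaining=[) * id ) - num $]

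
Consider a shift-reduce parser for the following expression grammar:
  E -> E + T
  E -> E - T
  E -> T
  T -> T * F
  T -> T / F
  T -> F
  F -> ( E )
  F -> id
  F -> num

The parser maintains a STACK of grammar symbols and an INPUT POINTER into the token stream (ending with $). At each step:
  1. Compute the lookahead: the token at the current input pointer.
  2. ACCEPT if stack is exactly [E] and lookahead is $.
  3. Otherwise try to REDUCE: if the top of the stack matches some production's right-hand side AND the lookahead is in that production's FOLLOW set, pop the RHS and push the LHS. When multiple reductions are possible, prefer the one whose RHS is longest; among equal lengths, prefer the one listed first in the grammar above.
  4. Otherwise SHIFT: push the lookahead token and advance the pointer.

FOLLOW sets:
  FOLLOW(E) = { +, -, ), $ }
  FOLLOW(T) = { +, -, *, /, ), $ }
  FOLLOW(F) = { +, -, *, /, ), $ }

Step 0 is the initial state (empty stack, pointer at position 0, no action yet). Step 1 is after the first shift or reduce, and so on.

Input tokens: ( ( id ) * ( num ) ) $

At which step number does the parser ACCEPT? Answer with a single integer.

Answer: 24

Derivation:
Step 1: shift (. Stack=[(] ptr=1 lookahead=( remaining=[( id ) * ( num ) ) $]
Step 2: shift (. Stack=[( (] ptr=2 lookahead=id remaining=[id ) * ( num ) ) $]
Step 3: shift id. Stack=[( ( id] ptr=3 lookahead=) remaining=[) * ( num ) ) $]
Step 4: reduce F->id. Stack=[( ( F] ptr=3 lookahead=) remaining=[) * ( num ) ) $]
Step 5: reduce T->F. Stack=[( ( T] ptr=3 lookahead=) remaining=[) * ( num ) ) $]
Step 6: reduce E->T. Stack=[( ( E] ptr=3 lookahead=) remaining=[) * ( num ) ) $]
Step 7: shift ). Stack=[( ( E )] ptr=4 lookahead=* remaining=[* ( num ) ) $]
Step 8: reduce F->( E ). Stack=[( F] ptr=4 lookahead=* remaining=[* ( num ) ) $]
Step 9: reduce T->F. Stack=[( T] ptr=4 lookahead=* remaining=[* ( num ) ) $]
Step 10: shift *. Stack=[( T *] ptr=5 lookahead=( remaining=[( num ) ) $]
Step 11: shift (. Stack=[( T * (] ptr=6 lookahead=num remaining=[num ) ) $]
Step 12: shift num. Stack=[( T * ( num] ptr=7 lookahead=) remaining=[) ) $]
Step 13: reduce F->num. Stack=[( T * ( F] ptr=7 lookahead=) remaining=[) ) $]
Step 14: reduce T->F. Stack=[( T * ( T] ptr=7 lookahead=) remaining=[) ) $]
Step 15: reduce E->T. Stack=[( T * ( E] ptr=7 lookahead=) remaining=[) ) $]
Step 16: shift ). Stack=[( T * ( E )] ptr=8 lookahead=) remaining=[) $]
Step 17: reduce F->( E ). Stack=[( T * F] ptr=8 lookahead=) remaining=[) $]
Step 18: reduce T->T * F. Stack=[( T] ptr=8 lookahead=) remaining=[) $]
Step 19: reduce E->T. Stack=[( E] ptr=8 lookahead=) remaining=[) $]
Step 20: shift ). Stack=[( E )] ptr=9 lookahead=$ remaining=[$]
Step 21: reduce F->( E ). Stack=[F] ptr=9 lookahead=$ remaining=[$]
Step 22: reduce T->F. Stack=[T] ptr=9 lookahead=$ remaining=[$]
Step 23: reduce E->T. Stack=[E] ptr=9 lookahead=$ remaining=[$]
Step 24: accept. Stack=[E] ptr=9 lookahead=$ remaining=[$]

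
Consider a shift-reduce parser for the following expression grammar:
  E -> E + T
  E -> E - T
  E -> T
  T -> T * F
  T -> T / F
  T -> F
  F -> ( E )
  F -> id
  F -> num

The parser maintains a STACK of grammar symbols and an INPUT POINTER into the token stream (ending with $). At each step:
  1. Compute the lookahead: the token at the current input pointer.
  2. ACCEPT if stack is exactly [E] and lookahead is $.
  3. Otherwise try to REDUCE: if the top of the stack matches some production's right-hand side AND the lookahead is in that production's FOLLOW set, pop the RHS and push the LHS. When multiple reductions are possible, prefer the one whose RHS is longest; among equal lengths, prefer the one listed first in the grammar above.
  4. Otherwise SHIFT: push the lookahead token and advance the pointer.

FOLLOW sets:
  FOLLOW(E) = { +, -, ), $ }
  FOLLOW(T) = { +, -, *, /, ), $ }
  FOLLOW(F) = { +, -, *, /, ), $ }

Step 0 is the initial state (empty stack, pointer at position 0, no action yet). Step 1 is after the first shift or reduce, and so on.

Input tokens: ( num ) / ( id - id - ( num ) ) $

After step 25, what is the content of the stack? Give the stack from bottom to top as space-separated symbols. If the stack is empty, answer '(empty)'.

Step 1: shift (. Stack=[(] ptr=1 lookahead=num remaining=[num ) / ( id - id - ( num ) ) $]
Step 2: shift num. Stack=[( num] ptr=2 lookahead=) remaining=[) / ( id - id - ( num ) ) $]
Step 3: reduce F->num. Stack=[( F] ptr=2 lookahead=) remaining=[) / ( id - id - ( num ) ) $]
Step 4: reduce T->F. Stack=[( T] ptr=2 lookahead=) remaining=[) / ( id - id - ( num ) ) $]
Step 5: reduce E->T. Stack=[( E] ptr=2 lookahead=) remaining=[) / ( id - id - ( num ) ) $]
Step 6: shift ). Stack=[( E )] ptr=3 lookahead=/ remaining=[/ ( id - id - ( num ) ) $]
Step 7: reduce F->( E ). Stack=[F] ptr=3 lookahead=/ remaining=[/ ( id - id - ( num ) ) $]
Step 8: reduce T->F. Stack=[T] ptr=3 lookahead=/ remaining=[/ ( id - id - ( num ) ) $]
Step 9: shift /. Stack=[T /] ptr=4 lookahead=( remaining=[( id - id - ( num ) ) $]
Step 10: shift (. Stack=[T / (] ptr=5 lookahead=id remaining=[id - id - ( num ) ) $]
Step 11: shift id. Stack=[T / ( id] ptr=6 lookahead=- remaining=[- id - ( num ) ) $]
Step 12: reduce F->id. Stack=[T / ( F] ptr=6 lookahead=- remaining=[- id - ( num ) ) $]
Step 13: reduce T->F. Stack=[T / ( T] ptr=6 lookahead=- remaining=[- id - ( num ) ) $]
Step 14: reduce E->T. Stack=[T / ( E] ptr=6 lookahead=- remaining=[- id - ( num ) ) $]
Step 15: shift -. Stack=[T / ( E -] ptr=7 lookahead=id remaining=[id - ( num ) ) $]
Step 16: shift id. Stack=[T / ( E - id] ptr=8 lookahead=- remaining=[- ( num ) ) $]
Step 17: reduce F->id. Stack=[T / ( E - F] ptr=8 lookahead=- remaining=[- ( num ) ) $]
Step 18: reduce T->F. Stack=[T / ( E - T] ptr=8 lookahead=- remaining=[- ( num ) ) $]
Step 19: reduce E->E - T. Stack=[T / ( E] ptr=8 lookahead=- remaining=[- ( num ) ) $]
Step 20: shift -. Stack=[T / ( E -] ptr=9 lookahead=( remaining=[( num ) ) $]
Step 21: shift (. Stack=[T / ( E - (] ptr=10 lookahead=num remaining=[num ) ) $]
Step 22: shift num. Stack=[T / ( E - ( num] ptr=11 lookahead=) remaining=[) ) $]
Step 23: reduce F->num. Stack=[T / ( E - ( F] ptr=11 lookahead=) remaining=[) ) $]
Step 24: reduce T->F. Stack=[T / ( E - ( T] ptr=11 lookahead=) remaining=[) ) $]
Step 25: reduce E->T. Stack=[T / ( E - ( E] ptr=11 lookahead=) remaining=[) ) $]

Answer: T / ( E - ( E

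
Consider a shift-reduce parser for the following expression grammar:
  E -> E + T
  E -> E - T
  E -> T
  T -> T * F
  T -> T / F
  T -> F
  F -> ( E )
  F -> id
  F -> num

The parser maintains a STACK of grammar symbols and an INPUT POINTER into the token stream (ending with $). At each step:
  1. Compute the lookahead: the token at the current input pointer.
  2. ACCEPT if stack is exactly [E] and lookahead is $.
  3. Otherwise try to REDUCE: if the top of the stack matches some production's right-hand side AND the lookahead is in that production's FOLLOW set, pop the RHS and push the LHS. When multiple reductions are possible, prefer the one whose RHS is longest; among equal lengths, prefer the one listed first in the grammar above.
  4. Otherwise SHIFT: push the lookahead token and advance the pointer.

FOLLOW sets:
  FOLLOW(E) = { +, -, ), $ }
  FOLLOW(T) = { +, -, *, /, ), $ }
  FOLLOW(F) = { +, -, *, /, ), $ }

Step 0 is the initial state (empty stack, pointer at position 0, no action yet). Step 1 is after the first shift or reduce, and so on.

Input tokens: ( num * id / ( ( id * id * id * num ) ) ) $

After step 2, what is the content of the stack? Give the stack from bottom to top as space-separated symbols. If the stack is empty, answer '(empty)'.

Step 1: shift (. Stack=[(] ptr=1 lookahead=num remaining=[num * id / ( ( id * id * id * num ) ) ) $]
Step 2: shift num. Stack=[( num] ptr=2 lookahead=* remaining=[* id / ( ( id * id * id * num ) ) ) $]

Answer: ( num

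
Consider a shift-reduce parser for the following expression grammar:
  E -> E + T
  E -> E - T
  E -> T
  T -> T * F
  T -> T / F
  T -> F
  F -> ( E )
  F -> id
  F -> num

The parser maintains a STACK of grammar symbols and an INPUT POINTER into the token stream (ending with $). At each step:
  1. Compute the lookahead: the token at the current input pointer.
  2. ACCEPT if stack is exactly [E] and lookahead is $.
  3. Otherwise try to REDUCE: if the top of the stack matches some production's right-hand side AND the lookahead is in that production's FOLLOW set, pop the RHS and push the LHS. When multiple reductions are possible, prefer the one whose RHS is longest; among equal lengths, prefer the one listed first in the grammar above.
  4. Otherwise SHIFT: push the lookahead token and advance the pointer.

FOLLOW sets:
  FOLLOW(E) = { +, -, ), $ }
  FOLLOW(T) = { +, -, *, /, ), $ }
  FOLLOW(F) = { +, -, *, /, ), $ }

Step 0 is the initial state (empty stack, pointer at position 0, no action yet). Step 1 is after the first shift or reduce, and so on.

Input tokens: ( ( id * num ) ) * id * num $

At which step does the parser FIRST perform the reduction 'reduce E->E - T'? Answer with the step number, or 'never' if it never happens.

Answer: never

Derivation:
Step 1: shift (. Stack=[(] ptr=1 lookahead=( remaining=[( id * num ) ) * id * num $]
Step 2: shift (. Stack=[( (] ptr=2 lookahead=id remaining=[id * num ) ) * id * num $]
Step 3: shift id. Stack=[( ( id] ptr=3 lookahead=* remaining=[* num ) ) * id * num $]
Step 4: reduce F->id. Stack=[( ( F] ptr=3 lookahead=* remaining=[* num ) ) * id * num $]
Step 5: reduce T->F. Stack=[( ( T] ptr=3 lookahead=* remaining=[* num ) ) * id * num $]
Step 6: shift *. Stack=[( ( T *] ptr=4 lookahead=num remaining=[num ) ) * id * num $]
Step 7: shift num. Stack=[( ( T * num] ptr=5 lookahead=) remaining=[) ) * id * num $]
Step 8: reduce F->num. Stack=[( ( T * F] ptr=5 lookahead=) remaining=[) ) * id * num $]
Step 9: reduce T->T * F. Stack=[( ( T] ptr=5 lookahead=) remaining=[) ) * id * num $]
Step 10: reduce E->T. Stack=[( ( E] ptr=5 lookahead=) remaining=[) ) * id * num $]
Step 11: shift ). Stack=[( ( E )] ptr=6 lookahead=) remaining=[) * id * num $]
Step 12: reduce F->( E ). Stack=[( F] ptr=6 lookahead=) remaining=[) * id * num $]
Step 13: reduce T->F. Stack=[( T] ptr=6 lookahead=) remaining=[) * id * num $]
Step 14: reduce E->T. Stack=[( E] ptr=6 lookahead=) remaining=[) * id * num $]
Step 15: shift ). Stack=[( E )] ptr=7 lookahead=* remaining=[* id * num $]
Step 16: reduce F->( E ). Stack=[F] ptr=7 lookahead=* remaining=[* id * num $]
Step 17: reduce T->F. Stack=[T] ptr=7 lookahead=* remaining=[* id * num $]
Step 18: shift *. Stack=[T *] ptr=8 lookahead=id remaining=[id * num $]
Step 19: shift id. Stack=[T * id] ptr=9 lookahead=* remaining=[* num $]
Step 20: reduce F->id. Stack=[T * F] ptr=9 lookahead=* remaining=[* num $]
Step 21: reduce T->T * F. Stack=[T] ptr=9 lookahead=* remaining=[* num $]
Step 22: shift *. Stack=[T *] ptr=10 lookahead=num remaining=[num $]
Step 23: shift num. Stack=[T * num] ptr=11 lookahead=$ remaining=[$]
Step 24: reduce F->num. Stack=[T * F] ptr=11 lookahead=$ remaining=[$]
Step 25: reduce T->T * F. Stack=[T] ptr=11 lookahead=$ remaining=[$]
Step 26: reduce E->T. Stack=[E] ptr=11 lookahead=$ remaining=[$]
Step 27: accept. Stack=[E] ptr=11 lookahead=$ remaining=[$]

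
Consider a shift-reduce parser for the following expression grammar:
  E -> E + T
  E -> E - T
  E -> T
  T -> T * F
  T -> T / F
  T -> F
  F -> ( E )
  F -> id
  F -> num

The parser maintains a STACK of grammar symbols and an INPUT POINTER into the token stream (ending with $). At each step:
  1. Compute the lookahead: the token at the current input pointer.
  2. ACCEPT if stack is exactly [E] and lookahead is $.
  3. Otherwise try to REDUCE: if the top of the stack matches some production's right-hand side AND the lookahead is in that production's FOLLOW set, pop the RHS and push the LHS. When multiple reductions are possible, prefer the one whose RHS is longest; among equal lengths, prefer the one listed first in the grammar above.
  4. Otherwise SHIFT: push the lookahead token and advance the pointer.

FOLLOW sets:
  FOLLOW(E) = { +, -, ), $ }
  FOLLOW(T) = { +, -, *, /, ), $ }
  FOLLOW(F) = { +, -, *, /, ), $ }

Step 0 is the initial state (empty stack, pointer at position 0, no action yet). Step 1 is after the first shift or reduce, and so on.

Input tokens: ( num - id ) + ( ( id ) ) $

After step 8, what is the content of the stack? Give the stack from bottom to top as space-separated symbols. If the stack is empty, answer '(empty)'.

Step 1: shift (. Stack=[(] ptr=1 lookahead=num remaining=[num - id ) + ( ( id ) ) $]
Step 2: shift num. Stack=[( num] ptr=2 lookahead=- remaining=[- id ) + ( ( id ) ) $]
Step 3: reduce F->num. Stack=[( F] ptr=2 lookahead=- remaining=[- id ) + ( ( id ) ) $]
Step 4: reduce T->F. Stack=[( T] ptr=2 lookahead=- remaining=[- id ) + ( ( id ) ) $]
Step 5: reduce E->T. Stack=[( E] ptr=2 lookahead=- remaining=[- id ) + ( ( id ) ) $]
Step 6: shift -. Stack=[( E -] ptr=3 lookahead=id remaining=[id ) + ( ( id ) ) $]
Step 7: shift id. Stack=[( E - id] ptr=4 lookahead=) remaining=[) + ( ( id ) ) $]
Step 8: reduce F->id. Stack=[( E - F] ptr=4 lookahead=) remaining=[) + ( ( id ) ) $]

Answer: ( E - F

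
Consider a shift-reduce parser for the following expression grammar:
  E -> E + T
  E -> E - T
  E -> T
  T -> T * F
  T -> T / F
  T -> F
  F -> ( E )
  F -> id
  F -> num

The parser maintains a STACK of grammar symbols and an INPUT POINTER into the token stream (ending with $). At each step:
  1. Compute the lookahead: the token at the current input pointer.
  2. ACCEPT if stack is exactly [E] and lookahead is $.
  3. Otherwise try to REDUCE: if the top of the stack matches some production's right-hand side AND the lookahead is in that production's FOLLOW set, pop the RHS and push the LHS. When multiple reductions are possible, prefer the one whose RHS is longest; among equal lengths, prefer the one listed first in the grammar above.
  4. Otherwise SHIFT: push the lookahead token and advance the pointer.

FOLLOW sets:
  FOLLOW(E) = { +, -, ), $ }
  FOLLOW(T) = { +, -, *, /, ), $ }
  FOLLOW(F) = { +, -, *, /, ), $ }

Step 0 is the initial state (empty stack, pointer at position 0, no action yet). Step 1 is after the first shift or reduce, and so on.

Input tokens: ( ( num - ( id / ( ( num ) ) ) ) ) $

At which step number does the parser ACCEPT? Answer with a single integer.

Answer: 39

Derivation:
Step 1: shift (. Stack=[(] ptr=1 lookahead=( remaining=[( num - ( id / ( ( num ) ) ) ) ) $]
Step 2: shift (. Stack=[( (] ptr=2 lookahead=num remaining=[num - ( id / ( ( num ) ) ) ) ) $]
Step 3: shift num. Stack=[( ( num] ptr=3 lookahead=- remaining=[- ( id / ( ( num ) ) ) ) ) $]
Step 4: reduce F->num. Stack=[( ( F] ptr=3 lookahead=- remaining=[- ( id / ( ( num ) ) ) ) ) $]
Step 5: reduce T->F. Stack=[( ( T] ptr=3 lookahead=- remaining=[- ( id / ( ( num ) ) ) ) ) $]
Step 6: reduce E->T. Stack=[( ( E] ptr=3 lookahead=- remaining=[- ( id / ( ( num ) ) ) ) ) $]
Step 7: shift -. Stack=[( ( E -] ptr=4 lookahead=( remaining=[( id / ( ( num ) ) ) ) ) $]
Step 8: shift (. Stack=[( ( E - (] ptr=5 lookahead=id remaining=[id / ( ( num ) ) ) ) ) $]
Step 9: shift id. Stack=[( ( E - ( id] ptr=6 lookahead=/ remaining=[/ ( ( num ) ) ) ) ) $]
Step 10: reduce F->id. Stack=[( ( E - ( F] ptr=6 lookahead=/ remaining=[/ ( ( num ) ) ) ) ) $]
Step 11: reduce T->F. Stack=[( ( E - ( T] ptr=6 lookahead=/ remaining=[/ ( ( num ) ) ) ) ) $]
Step 12: shift /. Stack=[( ( E - ( T /] ptr=7 lookahead=( remaining=[( ( num ) ) ) ) ) $]
Step 13: shift (. Stack=[( ( E - ( T / (] ptr=8 lookahead=( remaining=[( num ) ) ) ) ) $]
Step 14: shift (. Stack=[( ( E - ( T / ( (] ptr=9 lookahead=num remaining=[num ) ) ) ) ) $]
Step 15: shift num. Stack=[( ( E - ( T / ( ( num] ptr=10 lookahead=) remaining=[) ) ) ) ) $]
Step 16: reduce F->num. Stack=[( ( E - ( T / ( ( F] ptr=10 lookahead=) remaining=[) ) ) ) ) $]
Step 17: reduce T->F. Stack=[( ( E - ( T / ( ( T] ptr=10 lookahead=) remaining=[) ) ) ) ) $]
Step 18: reduce E->T. Stack=[( ( E - ( T / ( ( E] ptr=10 lookahead=) remaining=[) ) ) ) ) $]
Step 19: shift ). Stack=[( ( E - ( T / ( ( E )] ptr=11 lookahead=) remaining=[) ) ) ) $]
Step 20: reduce F->( E ). Stack=[( ( E - ( T / ( F] ptr=11 lookahead=) remaining=[) ) ) ) $]
Step 21: reduce T->F. Stack=[( ( E - ( T / ( T] ptr=11 lookahead=) remaining=[) ) ) ) $]
Step 22: reduce E->T. Stack=[( ( E - ( T / ( E] ptr=11 lookahead=) remaining=[) ) ) ) $]
Step 23: shift ). Stack=[( ( E - ( T / ( E )] ptr=12 lookahead=) remaining=[) ) ) $]
Step 24: reduce F->( E ). Stack=[( ( E - ( T / F] ptr=12 lookahead=) remaining=[) ) ) $]
Step 25: reduce T->T / F. Stack=[( ( E - ( T] ptr=12 lookahead=) remaining=[) ) ) $]
Step 26: reduce E->T. Stack=[( ( E - ( E] ptr=12 lookahead=) remaining=[) ) ) $]
Step 27: shift ). Stack=[( ( E - ( E )] ptr=13 lookahead=) remaining=[) ) $]
Step 28: reduce F->( E ). Stack=[( ( E - F] ptr=13 lookahead=) remaining=[) ) $]
Step 29: reduce T->F. Stack=[( ( E - T] ptr=13 lookahead=) remaining=[) ) $]
Step 30: reduce E->E - T. Stack=[( ( E] ptr=13 lookahead=) remaining=[) ) $]
Step 31: shift ). Stack=[( ( E )] ptr=14 lookahead=) remaining=[) $]
Step 32: reduce F->( E ). Stack=[( F] ptr=14 lookahead=) remaining=[) $]
Step 33: reduce T->F. Stack=[( T] ptr=14 lookahead=) remaining=[) $]
Step 34: reduce E->T. Stack=[( E] ptr=14 lookahead=) remaining=[) $]
Step 35: shift ). Stack=[( E )] ptr=15 lookahead=$ remaining=[$]
Step 36: reduce F->( E ). Stack=[F] ptr=15 lookahead=$ remaining=[$]
Step 37: reduce T->F. Stack=[T] ptr=15 lookahead=$ remaining=[$]
Step 38: reduce E->T. Stack=[E] ptr=15 lookahead=$ remaining=[$]
Step 39: accept. Stack=[E] ptr=15 lookahead=$ remaining=[$]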